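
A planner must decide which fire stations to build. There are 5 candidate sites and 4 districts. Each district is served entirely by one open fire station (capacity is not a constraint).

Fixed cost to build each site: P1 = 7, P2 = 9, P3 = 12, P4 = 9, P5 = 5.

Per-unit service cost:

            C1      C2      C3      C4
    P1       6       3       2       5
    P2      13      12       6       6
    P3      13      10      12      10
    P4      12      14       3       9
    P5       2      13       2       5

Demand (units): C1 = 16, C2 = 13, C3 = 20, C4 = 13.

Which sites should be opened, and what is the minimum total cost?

Open P1 and P5; minimum total cost 188.

For any fixed open set, each district goes to its cheapest open site; total = fixed + service.
{P1, P5}: C1→P5 2·16=32, C2→P1 3·13=39, C3→P1 2·20=40, C4→P1 5·13=65. Service 176; fixed 12; total 188.
{P1, P2, P5}: service 176 + fixed 21 = 197
{P1, P4, P5}: C1→P5 2·16=32, C2→P1 3·13=39, C3→P1 2·20=40, C4→P1 5·13=65. Service 176; fixed 21; total 197.
{P1, P2, P3, P4, P5}: service 176 + fixed 42 = 218
No other subset beats 188.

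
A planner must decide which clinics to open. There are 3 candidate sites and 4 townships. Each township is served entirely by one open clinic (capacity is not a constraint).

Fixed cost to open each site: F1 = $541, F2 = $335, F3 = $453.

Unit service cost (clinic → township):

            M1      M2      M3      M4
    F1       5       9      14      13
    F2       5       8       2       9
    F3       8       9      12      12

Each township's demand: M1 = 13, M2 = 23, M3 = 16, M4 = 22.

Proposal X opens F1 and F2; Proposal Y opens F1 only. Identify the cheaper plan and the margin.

Proposal X: {F1, F2}: M1→F1 5·13=65, M2→F2 8·23=184, M3→F2 2·16=32, M4→F2 9·22=198. Service 479; fixed 876; total 1355.
Proposal Y: {F1}: M1→F1 5·13=65, M2→F1 9·23=207, M3→F1 14·16=224, M4→F1 13·22=286. Service 782; fixed 541; total 1323.
Difference: |1355 − 1323| = 32.

Proposal Y is cheaper by 32.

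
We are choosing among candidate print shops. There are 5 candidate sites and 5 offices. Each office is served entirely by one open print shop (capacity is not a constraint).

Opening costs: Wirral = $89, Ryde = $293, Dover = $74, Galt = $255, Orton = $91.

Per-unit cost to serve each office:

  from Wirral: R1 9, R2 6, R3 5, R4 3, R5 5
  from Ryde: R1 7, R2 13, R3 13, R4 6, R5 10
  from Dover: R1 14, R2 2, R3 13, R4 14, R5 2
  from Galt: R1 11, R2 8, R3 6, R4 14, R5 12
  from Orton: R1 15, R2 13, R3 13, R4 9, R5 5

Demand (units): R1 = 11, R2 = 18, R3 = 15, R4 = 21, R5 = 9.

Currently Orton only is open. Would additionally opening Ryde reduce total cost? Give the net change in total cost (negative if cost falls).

No — net change +142 (cost rises by 142).

Current service cost with {Orton}: 828.
Adding Ryde: each office re-picks its cheapest; new service cost 677, saving 151.
Extra fixed cost: 293. Net change = 293 − 151 = 142.
(Totals: 919 → 1061.)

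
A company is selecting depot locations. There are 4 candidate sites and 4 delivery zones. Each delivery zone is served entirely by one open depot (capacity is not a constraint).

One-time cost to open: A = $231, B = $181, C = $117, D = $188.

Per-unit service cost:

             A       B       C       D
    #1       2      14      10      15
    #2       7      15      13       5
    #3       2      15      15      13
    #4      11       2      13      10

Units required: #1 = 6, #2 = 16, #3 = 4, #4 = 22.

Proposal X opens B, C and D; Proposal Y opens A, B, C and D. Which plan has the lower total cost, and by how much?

Proposal X is cheaper by 139.

Proposal X: {B, C, D}: #1→C 10·6=60, #2→D 5·16=80, #3→D 13·4=52, #4→B 2·22=44. Service 236; fixed 486; total 722.
Proposal Y: {A, B, C, D}: #1→A 2·6=12, #2→D 5·16=80, #3→A 2·4=8, #4→B 2·22=44. Service 144; fixed 717; total 861.
Difference: |722 − 861| = 139.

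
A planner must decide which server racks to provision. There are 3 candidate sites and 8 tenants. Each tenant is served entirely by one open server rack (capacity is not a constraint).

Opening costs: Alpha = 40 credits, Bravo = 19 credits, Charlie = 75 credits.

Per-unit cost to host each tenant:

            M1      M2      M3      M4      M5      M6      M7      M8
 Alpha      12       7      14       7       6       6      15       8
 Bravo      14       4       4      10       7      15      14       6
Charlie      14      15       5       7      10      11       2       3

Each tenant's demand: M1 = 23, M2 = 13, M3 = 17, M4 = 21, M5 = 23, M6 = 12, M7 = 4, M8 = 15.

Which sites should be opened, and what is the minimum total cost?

For any fixed open set, each tenant goes to its cheapest open site; total = fixed + service.
{Alpha, Bravo, Charlie}: M1→Alpha 12·23=276, M2→Bravo 4·13=52, M3→Bravo 4·17=68, M4→Alpha 7·21=147, M5→Alpha 6·23=138, M6→Alpha 6·12=72, M7→Charlie 2·4=8, M8→Charlie 3·15=45. Service 806; fixed 134; total 940.
{Alpha, Bravo}: M1→Alpha 12·23=276, M2→Bravo 4·13=52, M3→Bravo 4·17=68, M4→Alpha 7·21=147, M5→Alpha 6·23=138, M6→Alpha 6·12=72, M7→Bravo 14·4=56, M8→Bravo 6·15=90. Service 899; fixed 59; total 958.
{Alpha, Charlie}: service 862 + fixed 115 = 977
{Bravo}: service 1139 + fixed 19 = 1158
No other subset beats 940.

Open Alpha, Bravo and Charlie; minimum total cost 940.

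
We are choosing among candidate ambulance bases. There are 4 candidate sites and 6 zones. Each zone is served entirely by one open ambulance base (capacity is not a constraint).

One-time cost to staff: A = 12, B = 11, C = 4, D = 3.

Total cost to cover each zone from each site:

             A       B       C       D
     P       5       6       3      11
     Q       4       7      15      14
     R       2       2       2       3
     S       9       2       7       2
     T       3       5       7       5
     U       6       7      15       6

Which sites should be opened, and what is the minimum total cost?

Open A and D; minimum total cost 37.

For any fixed open set, each zone goes to its cheapest open site; total = fixed + service.
{A, D}: P→A 5, Q→A 4, R→A 2, S→D 2, T→A 3, U→A 6. Service 22; fixed 15; total 37.
{A, C, D}: service 20 + fixed 19 = 39
{C, D}: P→C 3, Q→D 14, R→C 2, S→D 2, T→D 5, U→D 6. Service 32; fixed 7; total 39.
{A, B, C, D}: P→C 3, Q→A 4, R→A 2, S→B 2, T→A 3, U→A 6. Service 20; fixed 30; total 50.
No other subset beats 37.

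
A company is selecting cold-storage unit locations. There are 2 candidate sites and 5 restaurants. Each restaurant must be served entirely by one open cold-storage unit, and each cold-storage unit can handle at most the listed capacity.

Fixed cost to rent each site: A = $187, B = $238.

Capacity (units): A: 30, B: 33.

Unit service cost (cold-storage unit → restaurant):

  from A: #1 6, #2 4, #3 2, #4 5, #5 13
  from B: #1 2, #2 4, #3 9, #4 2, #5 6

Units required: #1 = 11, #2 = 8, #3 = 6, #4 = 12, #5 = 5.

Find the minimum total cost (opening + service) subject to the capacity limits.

Open {A, B}: #1→B 2·11=22, #2→A 4·8=32, #3→A 2·6=12, #4→B 2·12=24, #5→B 6·5=30.
Loads: A carries 14/30, B carries 28/33. Service 120; fixed 425; total 545.
Next best feasible plan costs 580.

Minimum total cost: 545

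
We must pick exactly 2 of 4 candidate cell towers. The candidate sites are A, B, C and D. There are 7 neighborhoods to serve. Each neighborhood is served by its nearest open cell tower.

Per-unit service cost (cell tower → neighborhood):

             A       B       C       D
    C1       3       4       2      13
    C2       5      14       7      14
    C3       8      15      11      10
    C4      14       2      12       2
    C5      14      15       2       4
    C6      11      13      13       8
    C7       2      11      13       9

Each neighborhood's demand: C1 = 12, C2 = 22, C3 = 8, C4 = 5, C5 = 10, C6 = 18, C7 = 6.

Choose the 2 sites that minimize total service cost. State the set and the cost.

With exactly 2 open, each neighborhood uses its cheapest among the chosen.
{A, D}: C1→A 3·12=36, C2→A 5·22=110, C3→A 8·8=64, C4→D 2·5=10, C5→D 4·10=40, C6→D 8·18=144, C7→A 2·6=12. Service cost 416.
{C, D}: service cost 486
{A, C}: service cost 488
Among all 6 size-2 choices, {A, D} is lowest.

Choose A and D; total service cost 416.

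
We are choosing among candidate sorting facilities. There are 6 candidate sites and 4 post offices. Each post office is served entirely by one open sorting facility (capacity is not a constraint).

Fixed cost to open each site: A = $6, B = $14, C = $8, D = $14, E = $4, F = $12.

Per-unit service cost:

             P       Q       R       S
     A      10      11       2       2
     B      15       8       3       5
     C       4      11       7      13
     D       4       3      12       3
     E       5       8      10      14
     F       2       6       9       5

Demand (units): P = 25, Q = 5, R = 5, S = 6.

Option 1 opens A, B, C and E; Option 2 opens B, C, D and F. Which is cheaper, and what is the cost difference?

Option 1: {A, B, C, E}: P→C 4·25=100, Q→B 8·5=40, R→A 2·5=10, S→A 2·6=12. Service 162; fixed 32; total 194.
Option 2: {B, C, D, F}: P→F 2·25=50, Q→D 3·5=15, R→B 3·5=15, S→D 3·6=18. Service 98; fixed 48; total 146.
Difference: |194 − 146| = 48.

Option 2 is cheaper by 48.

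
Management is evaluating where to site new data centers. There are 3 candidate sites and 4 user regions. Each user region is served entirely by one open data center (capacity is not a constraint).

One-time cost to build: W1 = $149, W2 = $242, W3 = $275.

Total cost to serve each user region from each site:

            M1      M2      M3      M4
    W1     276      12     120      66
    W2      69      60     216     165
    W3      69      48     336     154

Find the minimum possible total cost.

Minimum total cost: 623

For any fixed open set, each user region goes to its cheapest open site; total = fixed + service.
{W1}: M1→W1 276, M2→W1 12, M3→W1 120, M4→W1 66. Service 474; fixed 149; total 623.
{W1, W2}: service 267 + fixed 391 = 658
{W1, W3}: service 267 + fixed 424 = 691
{W1, W2, W3}: M1→W2 69, M2→W1 12, M3→W1 120, M4→W1 66. Service 267; fixed 666; total 933.
No other subset beats 623.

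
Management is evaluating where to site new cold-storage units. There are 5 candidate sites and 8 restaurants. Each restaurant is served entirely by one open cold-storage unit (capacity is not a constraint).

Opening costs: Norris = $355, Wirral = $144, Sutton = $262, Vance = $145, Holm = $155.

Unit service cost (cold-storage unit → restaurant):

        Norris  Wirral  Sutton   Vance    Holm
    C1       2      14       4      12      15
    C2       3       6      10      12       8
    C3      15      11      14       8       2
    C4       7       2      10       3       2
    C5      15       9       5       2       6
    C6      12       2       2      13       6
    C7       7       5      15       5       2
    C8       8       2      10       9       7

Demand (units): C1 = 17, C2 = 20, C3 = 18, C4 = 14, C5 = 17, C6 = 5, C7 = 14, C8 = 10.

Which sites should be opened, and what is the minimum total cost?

For any fixed open set, each restaurant goes to its cheapest open site; total = fixed + service.
{Holm}: C1→Holm 15·17=255, C2→Holm 8·20=160, C3→Holm 2·18=36, C4→Holm 2·14=28, C5→Holm 6·17=102, C6→Holm 6·5=30, C7→Holm 2·14=28, C8→Holm 7·10=70. Service 709; fixed 155; total 864.
{Wirral, Holm}: service 582 + fixed 299 = 881
{Vance, Holm}: C1→Vance 12·17=204, C2→Holm 8·20=160, C3→Holm 2·18=36, C4→Holm 2·14=28, C5→Vance 2·17=34, C6→Holm 6·5=30, C7→Holm 2·14=28, C8→Holm 7·10=70. Service 590; fixed 300; total 890.
{Norris, Wirral, Sutton, Vance, Holm}: service 250 + fixed 1061 = 1311
No other subset beats 864.

Open Holm only; minimum total cost 864.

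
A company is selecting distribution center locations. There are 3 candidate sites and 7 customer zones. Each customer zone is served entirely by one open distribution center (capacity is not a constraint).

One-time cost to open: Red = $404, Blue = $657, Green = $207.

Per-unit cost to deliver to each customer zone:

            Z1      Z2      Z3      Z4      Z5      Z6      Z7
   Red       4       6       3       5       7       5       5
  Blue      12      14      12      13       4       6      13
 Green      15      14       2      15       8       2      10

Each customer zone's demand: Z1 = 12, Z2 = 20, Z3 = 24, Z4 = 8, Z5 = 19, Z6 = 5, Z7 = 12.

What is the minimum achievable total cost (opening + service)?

Minimum total cost: 902

For any fixed open set, each customer zone goes to its cheapest open site; total = fixed + service.
{Red}: Z1→Red 4·12=48, Z2→Red 6·20=120, Z3→Red 3·24=72, Z4→Red 5·8=40, Z5→Red 7·19=133, Z6→Red 5·5=25, Z7→Red 5·12=60. Service 498; fixed 404; total 902.
{Red, Green}: service 459 + fixed 611 = 1070
{Green}: service 910 + fixed 207 = 1117
{Red, Blue, Green}: Z1→Red 4·12=48, Z2→Red 6·20=120, Z3→Green 2·24=48, Z4→Red 5·8=40, Z5→Blue 4·19=76, Z6→Green 2·5=10, Z7→Red 5·12=60. Service 402; fixed 1268; total 1670.
No other subset beats 902.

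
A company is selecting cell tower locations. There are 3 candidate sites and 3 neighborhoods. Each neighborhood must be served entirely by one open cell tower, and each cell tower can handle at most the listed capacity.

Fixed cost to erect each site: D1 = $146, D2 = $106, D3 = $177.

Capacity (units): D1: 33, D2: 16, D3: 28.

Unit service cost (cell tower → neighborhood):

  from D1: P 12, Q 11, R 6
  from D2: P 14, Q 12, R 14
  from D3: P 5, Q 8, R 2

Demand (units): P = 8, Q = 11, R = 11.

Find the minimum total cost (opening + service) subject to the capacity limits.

Open {D1}: P→D1 12·8=96, Q→D1 11·11=121, R→D1 6·11=66.
Loads: D1 carries 30/33. Service 283; fixed 146; total 429.
Next best feasible plan costs 477.

Minimum total cost: 429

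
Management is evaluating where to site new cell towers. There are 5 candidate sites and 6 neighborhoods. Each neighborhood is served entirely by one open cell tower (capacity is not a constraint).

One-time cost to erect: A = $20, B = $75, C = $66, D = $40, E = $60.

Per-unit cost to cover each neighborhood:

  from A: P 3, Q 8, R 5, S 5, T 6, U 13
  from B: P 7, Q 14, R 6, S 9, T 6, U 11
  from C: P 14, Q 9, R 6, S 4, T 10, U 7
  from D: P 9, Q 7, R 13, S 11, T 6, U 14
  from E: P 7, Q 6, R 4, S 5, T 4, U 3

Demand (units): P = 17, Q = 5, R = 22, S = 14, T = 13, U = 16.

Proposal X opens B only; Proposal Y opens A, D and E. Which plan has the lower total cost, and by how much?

Proposal Y is cheaper by 317.

Proposal X: {B}: P→B 7·17=119, Q→B 14·5=70, R→B 6·22=132, S→B 9·14=126, T→B 6·13=78, U→B 11·16=176. Service 701; fixed 75; total 776.
Proposal Y: {A, D, E}: P→A 3·17=51, Q→E 6·5=30, R→E 4·22=88, S→A 5·14=70, T→E 4·13=52, U→E 3·16=48. Service 339; fixed 120; total 459.
Difference: |776 − 459| = 317.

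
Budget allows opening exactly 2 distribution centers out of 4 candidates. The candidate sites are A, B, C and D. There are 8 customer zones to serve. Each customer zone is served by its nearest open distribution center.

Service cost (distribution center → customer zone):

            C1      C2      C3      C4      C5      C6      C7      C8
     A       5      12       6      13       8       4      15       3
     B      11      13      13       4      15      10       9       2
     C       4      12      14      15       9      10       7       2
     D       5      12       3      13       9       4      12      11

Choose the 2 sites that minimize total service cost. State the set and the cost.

Choose B and D; total service cost 48.

With exactly 2 open, each customer zone uses its cheapest among the chosen.
{B, D}: C1→D 5, C2→D 12, C3→D 3, C4→B 4, C5→D 9, C6→D 4, C7→B 9, C8→B 2. Service cost 48.
{A, B}: service cost 50
{C, D}: service cost 54
Among all 6 size-2 choices, {B, D} is lowest.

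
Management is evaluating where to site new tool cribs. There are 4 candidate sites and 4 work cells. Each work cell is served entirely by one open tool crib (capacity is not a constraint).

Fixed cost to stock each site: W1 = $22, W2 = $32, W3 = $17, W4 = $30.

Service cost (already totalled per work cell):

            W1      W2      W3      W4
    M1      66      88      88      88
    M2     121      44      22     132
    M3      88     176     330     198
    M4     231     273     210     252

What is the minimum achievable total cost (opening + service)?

Minimum total cost: 425

For any fixed open set, each work cell goes to its cheapest open site; total = fixed + service.
{W1, W3}: M1→W1 66, M2→W3 22, M3→W1 88, M4→W3 210. Service 386; fixed 39; total 425.
{W1, W3, W4}: service 386 + fixed 69 = 455
{W1, W2, W3}: service 386 + fixed 71 = 457
{W1, W2, W3, W4}: M1→W1 66, M2→W3 22, M3→W1 88, M4→W3 210. Service 386; fixed 101; total 487.
No other subset beats 425.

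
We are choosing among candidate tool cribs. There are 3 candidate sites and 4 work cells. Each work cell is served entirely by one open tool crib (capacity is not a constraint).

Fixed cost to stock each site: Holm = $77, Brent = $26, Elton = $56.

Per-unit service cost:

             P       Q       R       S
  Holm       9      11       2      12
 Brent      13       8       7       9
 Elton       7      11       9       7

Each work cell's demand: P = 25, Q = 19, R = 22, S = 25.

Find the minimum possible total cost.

Minimum total cost: 705

For any fixed open set, each work cell goes to its cheapest open site; total = fixed + service.
{Holm, Brent, Elton}: P→Elton 7·25=175, Q→Brent 8·19=152, R→Holm 2·22=44, S→Elton 7·25=175. Service 546; fixed 159; total 705.
{Holm, Elton}: service 603 + fixed 133 = 736
{Brent, Elton}: P→Elton 7·25=175, Q→Brent 8·19=152, R→Brent 7·22=154, S→Elton 7·25=175. Service 656; fixed 82; total 738.
{Brent}: P→Brent 13·25=325, Q→Brent 8·19=152, R→Brent 7·22=154, S→Brent 9·25=225. Service 856; fixed 26; total 882.
(All 7 nonempty subsets were checked; Holm, Brent and Elton is lowest.)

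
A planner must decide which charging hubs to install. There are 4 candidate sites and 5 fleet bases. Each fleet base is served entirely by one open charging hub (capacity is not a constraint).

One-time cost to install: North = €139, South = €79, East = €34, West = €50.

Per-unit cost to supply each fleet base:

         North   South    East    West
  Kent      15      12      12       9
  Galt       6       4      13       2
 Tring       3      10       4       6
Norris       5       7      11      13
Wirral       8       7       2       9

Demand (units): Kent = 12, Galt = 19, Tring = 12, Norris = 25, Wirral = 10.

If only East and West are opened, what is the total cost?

Total cost: 573

Each fleet base is assigned to its cheapest site among the open ones.
{East, West}: Kent→West 9·12=108, Galt→West 2·19=38, Tring→East 4·12=48, Norris→East 11·25=275, Wirral→East 2·10=20. Service 489; fixed 84; total 573.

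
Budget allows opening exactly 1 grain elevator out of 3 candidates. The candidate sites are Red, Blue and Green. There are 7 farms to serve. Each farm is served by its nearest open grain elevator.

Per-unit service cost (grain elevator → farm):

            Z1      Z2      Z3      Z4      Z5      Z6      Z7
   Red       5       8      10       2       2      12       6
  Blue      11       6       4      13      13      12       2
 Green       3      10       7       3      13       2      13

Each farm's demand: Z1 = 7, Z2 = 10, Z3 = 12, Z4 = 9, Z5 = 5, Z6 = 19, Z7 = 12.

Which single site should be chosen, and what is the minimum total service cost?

With exactly 1 open, each farm uses its cheapest among the chosen.
{Green}: Z1→Green 3·7=21, Z2→Green 10·10=100, Z3→Green 7·12=84, Z4→Green 3·9=27, Z5→Green 13·5=65, Z6→Green 2·19=38, Z7→Green 13·12=156. Service cost 491.
{Red}: service cost 563
{Blue}: service cost 619
Among all 3 size-1 choices, {Green} is lowest.

Choose Green only; total service cost 491.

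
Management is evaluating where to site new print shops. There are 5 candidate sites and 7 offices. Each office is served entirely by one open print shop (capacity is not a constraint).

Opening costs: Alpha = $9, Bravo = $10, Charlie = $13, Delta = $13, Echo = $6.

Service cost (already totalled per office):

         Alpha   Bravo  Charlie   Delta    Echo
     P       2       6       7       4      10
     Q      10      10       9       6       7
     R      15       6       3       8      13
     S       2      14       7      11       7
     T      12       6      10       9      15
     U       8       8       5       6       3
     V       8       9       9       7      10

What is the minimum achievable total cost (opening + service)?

Minimum total cost: 59

For any fixed open set, each office goes to its cheapest open site; total = fixed + service.
{Alpha, Bravo, Echo}: P→Alpha 2, Q→Echo 7, R→Bravo 6, S→Alpha 2, T→Bravo 6, U→Echo 3, V→Alpha 8. Service 34; fixed 25; total 59.
{Bravo, Echo}: service 44 + fixed 16 = 60
{Alpha, Bravo}: P→Alpha 2, Q→Alpha 10, R→Bravo 6, S→Alpha 2, T→Bravo 6, U→Alpha 8, V→Alpha 8. Service 42; fixed 19; total 61.
{Alpha, Bravo, Charlie, Delta, Echo}: service 29 + fixed 51 = 80
No other subset beats 59.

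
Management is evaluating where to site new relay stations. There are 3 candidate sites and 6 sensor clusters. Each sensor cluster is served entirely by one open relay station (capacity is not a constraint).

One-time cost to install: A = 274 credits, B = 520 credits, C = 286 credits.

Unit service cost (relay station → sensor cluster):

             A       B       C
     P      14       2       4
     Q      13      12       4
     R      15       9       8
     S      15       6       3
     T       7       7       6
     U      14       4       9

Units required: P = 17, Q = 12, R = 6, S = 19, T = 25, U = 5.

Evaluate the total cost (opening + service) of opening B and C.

Total cost: 1163

Each sensor cluster is assigned to its cheapest site among the open ones.
{B, C}: P→B 2·17=34, Q→C 4·12=48, R→C 8·6=48, S→C 3·19=57, T→C 6·25=150, U→B 4·5=20. Service 357; fixed 806; total 1163.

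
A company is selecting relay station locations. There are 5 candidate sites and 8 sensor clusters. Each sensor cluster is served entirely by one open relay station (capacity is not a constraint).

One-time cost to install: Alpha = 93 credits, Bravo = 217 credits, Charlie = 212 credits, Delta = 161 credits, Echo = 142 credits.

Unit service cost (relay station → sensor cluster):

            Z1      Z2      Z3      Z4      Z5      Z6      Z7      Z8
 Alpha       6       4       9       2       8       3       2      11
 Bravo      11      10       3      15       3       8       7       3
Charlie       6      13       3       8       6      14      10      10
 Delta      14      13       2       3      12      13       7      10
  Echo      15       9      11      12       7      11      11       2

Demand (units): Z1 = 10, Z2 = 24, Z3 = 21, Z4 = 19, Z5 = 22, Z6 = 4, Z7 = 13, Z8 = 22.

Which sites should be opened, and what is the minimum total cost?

For any fixed open set, each sensor cluster goes to its cheapest open site; total = fixed + service.
{Alpha, Bravo}: Z1→Alpha 6·10=60, Z2→Alpha 4·24=96, Z3→Bravo 3·21=63, Z4→Alpha 2·19=38, Z5→Bravo 3·22=66, Z6→Alpha 3·4=12, Z7→Alpha 2·13=26, Z8→Bravo 3·22=66. Service 427; fixed 310; total 737.
{Alpha, Echo}: service 619 + fixed 235 = 854
{Alpha, Bravo, Echo}: Z1→Alpha 6·10=60, Z2→Alpha 4·24=96, Z3→Bravo 3·21=63, Z4→Alpha 2·19=38, Z5→Bravo 3·22=66, Z6→Alpha 3·4=12, Z7→Alpha 2·13=26, Z8→Echo 2·22=44. Service 405; fixed 452; total 857.
{Alpha, Bravo, Charlie, Delta, Echo}: Z1→Alpha 6·10=60, Z2→Alpha 4·24=96, Z3→Delta 2·21=42, Z4→Alpha 2·19=38, Z5→Bravo 3·22=66, Z6→Alpha 3·4=12, Z7→Alpha 2·13=26, Z8→Echo 2·22=44. Service 384; fixed 825; total 1209.
No other subset beats 737.

Open Alpha and Bravo; minimum total cost 737.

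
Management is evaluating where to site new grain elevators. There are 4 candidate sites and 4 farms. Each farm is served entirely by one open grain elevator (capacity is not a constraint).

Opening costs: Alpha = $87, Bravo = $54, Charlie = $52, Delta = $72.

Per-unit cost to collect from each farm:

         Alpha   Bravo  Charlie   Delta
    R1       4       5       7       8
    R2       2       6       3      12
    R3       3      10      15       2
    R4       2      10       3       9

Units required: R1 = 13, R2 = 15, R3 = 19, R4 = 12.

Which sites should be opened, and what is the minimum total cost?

Open Alpha only; minimum total cost 250.

For any fixed open set, each farm goes to its cheapest open site; total = fixed + service.
{Alpha}: R1→Alpha 4·13=52, R2→Alpha 2·15=30, R3→Alpha 3·19=57, R4→Alpha 2·12=24. Service 163; fixed 87; total 250.
{Alpha, Charlie}: service 163 + fixed 139 = 302
{Alpha, Delta}: service 144 + fixed 159 = 303
{Alpha, Bravo, Charlie, Delta}: R1→Alpha 4·13=52, R2→Alpha 2·15=30, R3→Delta 2·19=38, R4→Alpha 2·12=24. Service 144; fixed 265; total 409.
No other subset beats 250.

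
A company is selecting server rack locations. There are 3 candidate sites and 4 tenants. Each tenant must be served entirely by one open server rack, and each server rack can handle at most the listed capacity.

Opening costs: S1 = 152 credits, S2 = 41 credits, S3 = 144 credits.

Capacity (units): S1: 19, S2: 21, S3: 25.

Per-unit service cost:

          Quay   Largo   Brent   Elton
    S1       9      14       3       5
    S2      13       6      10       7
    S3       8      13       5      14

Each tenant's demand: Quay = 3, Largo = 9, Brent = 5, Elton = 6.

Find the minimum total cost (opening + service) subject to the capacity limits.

Open {S1, S2}: Quay→S1 9·3=27, Largo→S2 6·9=54, Brent→S1 3·5=15, Elton→S1 5·6=30.
Loads: S1 carries 14/19, S2 carries 9/21. Service 126; fixed 193; total 319.
Next best feasible plan costs 330.

Minimum total cost: 319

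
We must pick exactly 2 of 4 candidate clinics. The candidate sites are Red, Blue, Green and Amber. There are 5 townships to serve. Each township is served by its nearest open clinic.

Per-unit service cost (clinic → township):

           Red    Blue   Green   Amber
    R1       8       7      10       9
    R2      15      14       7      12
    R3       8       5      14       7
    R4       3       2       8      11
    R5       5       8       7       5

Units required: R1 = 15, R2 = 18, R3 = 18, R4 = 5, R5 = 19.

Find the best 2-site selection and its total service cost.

With exactly 2 open, each township uses its cheapest among the chosen.
{Blue, Green}: R1→Blue 7·15=105, R2→Green 7·18=126, R3→Blue 5·18=90, R4→Blue 2·5=10, R5→Green 7·19=133. Service cost 464.
{Red, Green}: service cost 500
{Blue, Amber}: service cost 516
Among all 6 size-2 choices, {Blue, Green} is lowest.

Choose Blue and Green; total service cost 464.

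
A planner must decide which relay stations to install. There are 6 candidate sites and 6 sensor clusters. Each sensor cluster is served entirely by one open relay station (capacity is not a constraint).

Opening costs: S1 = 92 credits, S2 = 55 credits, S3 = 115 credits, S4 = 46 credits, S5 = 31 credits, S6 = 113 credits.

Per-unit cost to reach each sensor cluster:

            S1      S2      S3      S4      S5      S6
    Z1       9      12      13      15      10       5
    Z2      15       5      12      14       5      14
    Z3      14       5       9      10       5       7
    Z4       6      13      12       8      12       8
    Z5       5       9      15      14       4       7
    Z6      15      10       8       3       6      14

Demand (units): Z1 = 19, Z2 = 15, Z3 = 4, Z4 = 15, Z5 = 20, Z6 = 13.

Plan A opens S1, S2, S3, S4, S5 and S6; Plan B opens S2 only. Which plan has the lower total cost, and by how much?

Plan A is cheaper by 32.

Plan A: {S1, S2, S3, S4, S5, S6}: Z1→S6 5·19=95, Z2→S2 5·15=75, Z3→S2 5·4=20, Z4→S1 6·15=90, Z5→S5 4·20=80, Z6→S4 3·13=39. Service 399; fixed 452; total 851.
Plan B: {S2}: Z1→S2 12·19=228, Z2→S2 5·15=75, Z3→S2 5·4=20, Z4→S2 13·15=195, Z5→S2 9·20=180, Z6→S2 10·13=130. Service 828; fixed 55; total 883.
Difference: |851 − 883| = 32.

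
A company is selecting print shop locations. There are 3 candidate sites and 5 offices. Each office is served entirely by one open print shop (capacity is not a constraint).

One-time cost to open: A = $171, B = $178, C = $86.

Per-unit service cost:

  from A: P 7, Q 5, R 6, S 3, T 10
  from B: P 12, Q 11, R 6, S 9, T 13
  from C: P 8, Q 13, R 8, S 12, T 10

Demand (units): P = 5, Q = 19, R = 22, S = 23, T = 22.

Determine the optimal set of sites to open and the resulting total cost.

For any fixed open set, each office goes to its cheapest open site; total = fixed + service.
{A}: P→A 7·5=35, Q→A 5·19=95, R→A 6·22=132, S→A 3·23=69, T→A 10·22=220. Service 551; fixed 171; total 722.
{A, C}: service 551 + fixed 257 = 808
{A, B}: P→A 7·5=35, Q→A 5·19=95, R→A 6·22=132, S→A 3·23=69, T→A 10·22=220. Service 551; fixed 349; total 900.
{A, B, C}: service 551 + fixed 435 = 986
No other subset beats 722.

Open A only; minimum total cost 722.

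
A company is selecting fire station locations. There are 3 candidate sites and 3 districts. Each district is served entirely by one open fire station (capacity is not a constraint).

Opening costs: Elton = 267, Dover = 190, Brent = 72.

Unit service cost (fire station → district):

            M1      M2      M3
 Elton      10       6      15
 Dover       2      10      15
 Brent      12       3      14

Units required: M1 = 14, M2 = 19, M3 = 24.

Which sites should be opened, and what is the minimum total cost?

Open Brent only; minimum total cost 633.

For any fixed open set, each district goes to its cheapest open site; total = fixed + service.
{Brent}: M1→Brent 12·14=168, M2→Brent 3·19=57, M3→Brent 14·24=336. Service 561; fixed 72; total 633.
{Dover, Brent}: M1→Dover 2·14=28, M2→Brent 3·19=57, M3→Brent 14·24=336. Service 421; fixed 262; total 683.
{Dover}: M1→Dover 2·14=28, M2→Dover 10·19=190, M3→Dover 15·24=360. Service 578; fixed 190; total 768.
{Elton, Dover, Brent}: service 421 + fixed 529 = 950
(All 7 nonempty subsets were checked; Brent only is lowest.)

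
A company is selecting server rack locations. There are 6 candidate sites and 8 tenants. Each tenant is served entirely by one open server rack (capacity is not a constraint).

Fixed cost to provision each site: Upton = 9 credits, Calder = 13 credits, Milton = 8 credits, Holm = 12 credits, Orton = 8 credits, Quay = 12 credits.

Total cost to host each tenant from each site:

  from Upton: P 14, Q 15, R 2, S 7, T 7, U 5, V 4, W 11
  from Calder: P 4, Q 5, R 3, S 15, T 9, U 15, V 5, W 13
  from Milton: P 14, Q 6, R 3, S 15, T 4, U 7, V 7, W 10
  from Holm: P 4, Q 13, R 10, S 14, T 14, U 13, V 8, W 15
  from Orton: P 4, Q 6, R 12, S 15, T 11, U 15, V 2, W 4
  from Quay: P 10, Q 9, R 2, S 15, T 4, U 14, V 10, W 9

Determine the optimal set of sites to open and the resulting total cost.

For any fixed open set, each tenant goes to its cheapest open site; total = fixed + service.
{Upton, Orton}: P→Orton 4, Q→Orton 6, R→Upton 2, S→Upton 7, T→Upton 7, U→Upton 5, V→Orton 2, W→Orton 4. Service 37; fixed 17; total 54.
{Upton, Milton, Orton}: service 34 + fixed 25 = 59
{Milton, Orton}: P→Orton 4, Q→Milton 6, R→Milton 3, S→Milton 15, T→Milton 4, U→Milton 7, V→Orton 2, W→Orton 4. Service 45; fixed 16; total 61.
{Upton, Calder, Milton, Holm, Orton, Quay}: P→Calder 4, Q→Calder 5, R→Upton 2, S→Upton 7, T→Milton 4, U→Upton 5, V→Orton 2, W→Orton 4. Service 33; fixed 62; total 95.
No other subset beats 54.

Open Upton and Orton; minimum total cost 54.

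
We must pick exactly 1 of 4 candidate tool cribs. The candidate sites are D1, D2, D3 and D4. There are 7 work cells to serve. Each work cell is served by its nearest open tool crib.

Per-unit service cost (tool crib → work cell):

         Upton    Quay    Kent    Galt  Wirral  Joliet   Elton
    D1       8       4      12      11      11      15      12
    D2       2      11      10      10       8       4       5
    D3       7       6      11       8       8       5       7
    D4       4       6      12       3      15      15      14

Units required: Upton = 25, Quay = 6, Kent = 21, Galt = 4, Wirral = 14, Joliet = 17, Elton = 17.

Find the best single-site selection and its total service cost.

With exactly 1 open, each work cell uses its cheapest among the chosen.
{D2}: Upton→D2 2·25=50, Quay→D2 11·6=66, Kent→D2 10·21=210, Galt→D2 10·4=40, Wirral→D2 8·14=112, Joliet→D2 4·17=68, Elton→D2 5·17=85. Service cost 631.
{D3}: service cost 790
{D4}: service cost 1103
Among all 4 size-1 choices, {D2} is lowest.

Choose D2 only; total service cost 631.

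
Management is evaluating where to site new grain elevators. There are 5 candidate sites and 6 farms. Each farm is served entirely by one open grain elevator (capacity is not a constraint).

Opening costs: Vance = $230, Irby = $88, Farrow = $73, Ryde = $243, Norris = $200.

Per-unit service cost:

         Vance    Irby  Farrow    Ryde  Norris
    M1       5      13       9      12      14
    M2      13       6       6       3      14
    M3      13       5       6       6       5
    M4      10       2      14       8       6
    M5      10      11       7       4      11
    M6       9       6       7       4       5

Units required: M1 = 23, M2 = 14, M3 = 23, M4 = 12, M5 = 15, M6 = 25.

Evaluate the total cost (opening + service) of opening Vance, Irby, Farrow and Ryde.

Each farm is assigned to its cheapest site among the open ones.
{Vance, Irby, Farrow, Ryde}: M1→Vance 5·23=115, M2→Ryde 3·14=42, M3→Irby 5·23=115, M4→Irby 2·12=24, M5→Ryde 4·15=60, M6→Ryde 4·25=100. Service 456; fixed 634; total 1090.

Total cost: 1090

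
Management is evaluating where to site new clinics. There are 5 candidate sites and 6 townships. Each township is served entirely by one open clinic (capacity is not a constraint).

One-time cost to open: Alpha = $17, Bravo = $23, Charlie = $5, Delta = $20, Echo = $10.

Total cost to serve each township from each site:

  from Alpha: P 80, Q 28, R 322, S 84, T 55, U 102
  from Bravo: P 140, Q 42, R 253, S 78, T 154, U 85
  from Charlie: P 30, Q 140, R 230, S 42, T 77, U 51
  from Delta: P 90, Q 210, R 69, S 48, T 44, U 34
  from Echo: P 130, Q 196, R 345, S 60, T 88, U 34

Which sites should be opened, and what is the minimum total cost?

For any fixed open set, each township goes to its cheapest open site; total = fixed + service.
{Alpha, Charlie, Delta}: P→Charlie 30, Q→Alpha 28, R→Delta 69, S→Charlie 42, T→Delta 44, U→Delta 34. Service 247; fixed 42; total 289.
{Alpha, Charlie, Delta, Echo}: service 247 + fixed 52 = 299
{Bravo, Charlie, Delta}: P→Charlie 30, Q→Bravo 42, R→Delta 69, S→Charlie 42, T→Delta 44, U→Delta 34. Service 261; fixed 48; total 309.
{Alpha, Bravo, Charlie, Delta, Echo}: service 247 + fixed 75 = 322
No other subset beats 289.

Open Alpha, Charlie and Delta; minimum total cost 289.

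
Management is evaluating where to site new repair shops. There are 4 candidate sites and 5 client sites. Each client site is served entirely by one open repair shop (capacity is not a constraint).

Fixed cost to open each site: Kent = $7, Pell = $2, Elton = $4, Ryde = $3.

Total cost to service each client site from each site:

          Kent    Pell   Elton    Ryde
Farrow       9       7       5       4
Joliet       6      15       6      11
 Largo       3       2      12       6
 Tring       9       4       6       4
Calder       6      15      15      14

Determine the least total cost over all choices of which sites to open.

Minimum total cost: 33

For any fixed open set, each client site goes to its cheapest open site; total = fixed + service.
{Kent, Ryde}: Farrow→Ryde 4, Joliet→Kent 6, Largo→Kent 3, Tring→Ryde 4, Calder→Kent 6. Service 23; fixed 10; total 33.
{Kent, Pell}: service 25 + fixed 9 = 34
{Kent, Pell, Ryde}: Farrow→Ryde 4, Joliet→Kent 6, Largo→Pell 2, Tring→Pell 4, Calder→Kent 6. Service 22; fixed 12; total 34.
{Kent, Pell, Elton, Ryde}: service 22 + fixed 16 = 38
No other subset beats 33.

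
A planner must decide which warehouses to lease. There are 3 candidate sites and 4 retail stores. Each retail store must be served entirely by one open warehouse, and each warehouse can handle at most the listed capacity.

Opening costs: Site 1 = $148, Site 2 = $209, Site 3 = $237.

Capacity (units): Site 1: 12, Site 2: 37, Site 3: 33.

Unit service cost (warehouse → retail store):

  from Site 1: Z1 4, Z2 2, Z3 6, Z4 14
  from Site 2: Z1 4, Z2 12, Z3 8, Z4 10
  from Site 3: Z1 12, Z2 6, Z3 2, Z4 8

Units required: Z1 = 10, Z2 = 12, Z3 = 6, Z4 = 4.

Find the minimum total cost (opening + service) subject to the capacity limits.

Open {Site 3}: Z1→Site 3 12·10=120, Z2→Site 3 6·12=72, Z3→Site 3 2·6=12, Z4→Site 3 8·4=32.
Loads: Site 3 carries 32/33. Service 236; fixed 237; total 473.
Next best feasible plan costs 481.

Minimum total cost: 473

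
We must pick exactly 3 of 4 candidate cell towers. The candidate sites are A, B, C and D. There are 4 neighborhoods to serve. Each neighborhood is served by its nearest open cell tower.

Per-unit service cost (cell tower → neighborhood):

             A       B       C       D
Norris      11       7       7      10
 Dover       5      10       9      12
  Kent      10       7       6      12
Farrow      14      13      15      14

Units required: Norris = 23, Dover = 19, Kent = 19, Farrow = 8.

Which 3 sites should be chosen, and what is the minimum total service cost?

Choose A, B and C; total service cost 474.

With exactly 3 open, each neighborhood uses its cheapest among the chosen.
{A, B, C}: Norris→B 7·23=161, Dover→A 5·19=95, Kent→C 6·19=114, Farrow→B 13·8=104. Service cost 474.
{A, C, D}: service cost 482
{A, B, D}: service cost 493
Among all 4 size-3 choices, {A, B, C} is lowest.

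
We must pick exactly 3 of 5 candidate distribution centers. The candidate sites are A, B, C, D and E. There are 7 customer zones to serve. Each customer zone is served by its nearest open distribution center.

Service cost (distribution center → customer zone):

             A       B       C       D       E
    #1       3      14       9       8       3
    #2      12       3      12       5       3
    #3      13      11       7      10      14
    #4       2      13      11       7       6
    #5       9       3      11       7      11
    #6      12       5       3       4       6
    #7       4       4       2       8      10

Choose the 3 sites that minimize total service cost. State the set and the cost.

Choose A, B and C; total service cost 23.

With exactly 3 open, each customer zone uses its cheapest among the chosen.
{A, B, C}: #1→A 3, #2→B 3, #3→C 7, #4→A 2, #5→B 3, #6→C 3, #7→C 2. Service cost 23.
{B, C, E}: service cost 27
{A, B, D}: service cost 29
Among all 10 size-3 choices, {A, B, C} is lowest.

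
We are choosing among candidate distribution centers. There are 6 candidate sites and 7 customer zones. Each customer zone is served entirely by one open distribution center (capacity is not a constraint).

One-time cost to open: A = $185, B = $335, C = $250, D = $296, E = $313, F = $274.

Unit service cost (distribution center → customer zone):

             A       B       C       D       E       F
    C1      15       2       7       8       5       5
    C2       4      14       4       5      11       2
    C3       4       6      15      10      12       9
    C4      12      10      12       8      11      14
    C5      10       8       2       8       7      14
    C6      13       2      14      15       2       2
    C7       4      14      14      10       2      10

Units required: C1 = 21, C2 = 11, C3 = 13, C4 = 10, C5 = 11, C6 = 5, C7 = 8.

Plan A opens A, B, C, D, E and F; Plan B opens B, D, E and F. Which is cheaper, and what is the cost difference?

Plan A: {A, B, C, D, E, F}: C1→B 2·21=42, C2→F 2·11=22, C3→A 4·13=52, C4→D 8·10=80, C5→C 2·11=22, C6→B 2·5=10, C7→E 2·8=16. Service 244; fixed 1653; total 1897.
Plan B: {B, D, E, F}: C1→B 2·21=42, C2→F 2·11=22, C3→B 6·13=78, C4→D 8·10=80, C5→E 7·11=77, C6→B 2·5=10, C7→E 2·8=16. Service 325; fixed 1218; total 1543.
Difference: |1897 − 1543| = 354.

Plan B is cheaper by 354.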